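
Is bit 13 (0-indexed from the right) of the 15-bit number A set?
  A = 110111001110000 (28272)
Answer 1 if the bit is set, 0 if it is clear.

Bit 13 is the 14th from the right.
  110111001110000
   ^
That bit is 1.

Answer: 1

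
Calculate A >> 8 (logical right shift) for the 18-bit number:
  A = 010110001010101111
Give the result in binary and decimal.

Logical shift right by 8: drop the bottom 8 bit(s), prepend 8 zero(s) on the left.
  010110001010101111  ->  keep [0101100010], discard [10101111], prepend 00000000
= 000000000101100010

Answer: 000000000101100010 (354)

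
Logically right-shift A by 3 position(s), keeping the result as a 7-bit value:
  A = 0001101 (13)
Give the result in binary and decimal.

Logical shift right by 3: drop the bottom 3 bit(s), prepend 3 zero(s) on the left.
  0001101  ->  keep [0001], discard [101], prepend 000
= 0000001

Answer: 0000001 (1)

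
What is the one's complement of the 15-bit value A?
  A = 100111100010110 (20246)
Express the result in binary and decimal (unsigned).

Flip each bit (0->1, 1->0):
  100111100010110
  011000011101001

Answer: 011000011101001 (12521)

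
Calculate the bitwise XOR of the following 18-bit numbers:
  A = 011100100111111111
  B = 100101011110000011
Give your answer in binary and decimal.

Apply ^ to each column (1 where bits differ):
  011100100111111111
^ 100101011110000011
--------------------
  111001111001111100

Answer: 111001111001111100 (237180)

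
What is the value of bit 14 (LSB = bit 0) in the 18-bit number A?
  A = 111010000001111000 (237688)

Bit 14 is the 15th from the right.
  111010000001111000
     ^
That bit is 0.

Answer: 0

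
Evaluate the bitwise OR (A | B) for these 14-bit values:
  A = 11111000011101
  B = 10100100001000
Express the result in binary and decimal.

Apply | to each column (1 where either bit is 1):
  11111000011101
| 10100100001000
----------------
  11111100011101

Answer: 11111100011101 (16157)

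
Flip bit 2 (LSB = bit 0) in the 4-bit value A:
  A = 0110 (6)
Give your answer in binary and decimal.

Mask = 1 << 2 = 0100
Bit 2 of A is 1; XOR with the mask flips it to 0.
  0110
^ 0100
------
  0010

Answer: 0010 (2)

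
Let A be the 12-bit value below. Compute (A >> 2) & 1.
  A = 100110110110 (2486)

Bit 2 is the 3rd from the right.
  100110110110
           ^
That bit is 1.

Answer: 1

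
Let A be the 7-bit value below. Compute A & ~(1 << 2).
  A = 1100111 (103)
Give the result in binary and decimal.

Mask = ~(1 << 2) = 1111011
Bit 2 of A is 1, so AND-ing with the mask clears it to 0.
  1100111
& 1111011
---------
  1100011

Answer: 1100011 (99)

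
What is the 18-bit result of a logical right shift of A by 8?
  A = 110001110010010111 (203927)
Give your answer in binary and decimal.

Logical shift right by 8: drop the bottom 8 bit(s), prepend 8 zero(s) on the left.
  110001110010010111  ->  keep [1100011100], discard [10010111], prepend 00000000
= 000000001100011100

Answer: 000000001100011100 (796)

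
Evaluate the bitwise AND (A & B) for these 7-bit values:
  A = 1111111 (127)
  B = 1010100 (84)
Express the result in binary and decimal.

Apply & to each column (1 only where both bits are 1):
  1111111
& 1010100
---------
  1010100

Answer: 1010100 (84)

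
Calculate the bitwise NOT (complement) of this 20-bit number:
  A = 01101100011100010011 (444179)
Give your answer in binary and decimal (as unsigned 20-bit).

Flip each bit (0->1, 1->0):
  01101100011100010011
  10010011100011101100

Answer: 10010011100011101100 (604396)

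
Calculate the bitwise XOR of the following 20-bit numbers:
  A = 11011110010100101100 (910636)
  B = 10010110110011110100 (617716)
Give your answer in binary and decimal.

Apply ^ to each column (1 where bits differ):
  11011110010100101100
^ 10010110110011110100
----------------------
  01001000100111011000

Answer: 01001000100111011000 (297432)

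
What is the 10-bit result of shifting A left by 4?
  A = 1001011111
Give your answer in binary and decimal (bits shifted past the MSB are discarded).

Shift left by 4: drop the top 4 bit(s), append 4 zero(s) on the right.
  1001011111  ->  discard [1001], keep [011111], append 0000
= 0111110000

Answer: 0111110000 (496)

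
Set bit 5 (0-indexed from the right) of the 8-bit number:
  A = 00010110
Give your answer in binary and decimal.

Mask = 1 << 5 = 00100000
Bit 5 of A is 0, so OR-ing with the mask flips it to 1.
  00010110
| 00100000
----------
  00110110

Answer: 00110110 (54)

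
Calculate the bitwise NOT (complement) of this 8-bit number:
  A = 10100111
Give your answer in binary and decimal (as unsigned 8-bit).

Flip each bit (0->1, 1->0):
  10100111
  01011000

Answer: 01011000 (88)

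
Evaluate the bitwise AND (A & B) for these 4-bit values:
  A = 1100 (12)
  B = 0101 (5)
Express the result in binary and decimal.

Apply & to each column (1 only where both bits are 1):
  1100
& 0101
------
  0100

Answer: 0100 (4)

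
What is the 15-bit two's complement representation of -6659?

1. Binary of +6659:  001101000000011
2. Invert bits:     110010111111100
3. Add 1:           110010111111101

Answer: 110010111111101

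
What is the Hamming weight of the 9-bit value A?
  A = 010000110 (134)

010000110
1-bits at positions (from bit 0 = LSB): 1, 2, 7
Count = 3

Answer: 3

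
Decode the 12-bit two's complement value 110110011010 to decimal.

MSB is 1, so the value is negative. Find the magnitude:
1. Invert bits:  001001100101
2. Add 1:        001001100110  = 614
3. Apply sign:   -614

Answer: -614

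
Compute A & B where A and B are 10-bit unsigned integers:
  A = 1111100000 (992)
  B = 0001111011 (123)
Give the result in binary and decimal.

Apply & to each column (1 only where both bits are 1):
  1111100000
& 0001111011
------------
  0001100000

Answer: 0001100000 (96)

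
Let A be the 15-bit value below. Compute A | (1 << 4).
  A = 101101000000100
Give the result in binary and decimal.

Mask = 1 << 4 = 000000000010000
Bit 4 of A is 0, so OR-ing with the mask flips it to 1.
  101101000000100
| 000000000010000
-----------------
  101101000010100

Answer: 101101000010100 (23060)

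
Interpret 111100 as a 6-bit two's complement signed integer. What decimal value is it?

MSB is 1, so the value is negative. Find the magnitude:
1. Invert bits:  000011
2. Add 1:        000100  = 4
3. Apply sign:   -4

Answer: -4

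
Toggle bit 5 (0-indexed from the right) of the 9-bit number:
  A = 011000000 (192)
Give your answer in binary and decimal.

Mask = 1 << 5 = 000100000
Bit 5 of A is 0; XOR with the mask flips it to 1.
  011000000
^ 000100000
-----------
  011100000

Answer: 011100000 (224)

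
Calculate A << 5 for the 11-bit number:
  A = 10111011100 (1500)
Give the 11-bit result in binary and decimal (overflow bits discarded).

Shift left by 5: drop the top 5 bit(s), append 5 zero(s) on the right.
  10111011100  ->  discard [10111], keep [011100], append 00000
= 01110000000

Answer: 01110000000 (896)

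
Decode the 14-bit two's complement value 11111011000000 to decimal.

MSB is 1, so the value is negative. Find the magnitude:
1. Invert bits:  00000100111111
2. Add 1:        00000101000000  = 320
3. Apply sign:   -320

Answer: -320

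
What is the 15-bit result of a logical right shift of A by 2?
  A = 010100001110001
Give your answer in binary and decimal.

Logical shift right by 2: drop the bottom 2 bit(s), prepend 2 zero(s) on the left.
  010100001110001  ->  keep [0101000011100], discard [01], prepend 00
= 000101000011100

Answer: 000101000011100 (2588)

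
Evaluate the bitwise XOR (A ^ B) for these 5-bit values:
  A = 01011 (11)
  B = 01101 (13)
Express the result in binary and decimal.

Apply ^ to each column (1 where bits differ):
  01011
^ 01101
-------
  00110

Answer: 00110 (6)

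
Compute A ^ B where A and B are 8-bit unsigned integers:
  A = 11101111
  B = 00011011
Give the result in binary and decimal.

Apply ^ to each column (1 where bits differ):
  11101111
^ 00011011
----------
  11110100

Answer: 11110100 (244)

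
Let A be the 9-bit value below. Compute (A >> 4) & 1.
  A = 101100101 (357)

Bit 4 is the 5th from the right.
  101100101
      ^
That bit is 0.

Answer: 0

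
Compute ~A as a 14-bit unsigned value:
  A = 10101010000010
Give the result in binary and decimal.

Flip each bit (0->1, 1->0):
  10101010000010
  01010101111101

Answer: 01010101111101 (5501)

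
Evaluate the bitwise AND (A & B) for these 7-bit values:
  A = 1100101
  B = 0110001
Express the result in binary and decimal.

Apply & to each column (1 only where both bits are 1):
  1100101
& 0110001
---------
  0100001

Answer: 0100001 (33)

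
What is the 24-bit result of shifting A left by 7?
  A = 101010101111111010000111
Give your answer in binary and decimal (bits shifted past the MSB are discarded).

Shift left by 7: drop the top 7 bit(s), append 7 zero(s) on the right.
  101010101111111010000111  ->  discard [1010101], keep [01111111010000111], append 0000000
= 011111110100001110000000

Answer: 011111110100001110000000 (8340352)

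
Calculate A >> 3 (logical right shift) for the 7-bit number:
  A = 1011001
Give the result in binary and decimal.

Logical shift right by 3: drop the bottom 3 bit(s), prepend 3 zero(s) on the left.
  1011001  ->  keep [1011], discard [001], prepend 000
= 0001011

Answer: 0001011 (11)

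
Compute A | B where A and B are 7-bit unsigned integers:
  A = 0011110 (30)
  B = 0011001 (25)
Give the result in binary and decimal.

Apply | to each column (1 where either bit is 1):
  0011110
| 0011001
---------
  0011111

Answer: 0011111 (31)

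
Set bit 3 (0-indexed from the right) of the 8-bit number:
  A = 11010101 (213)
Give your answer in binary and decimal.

Mask = 1 << 3 = 00001000
Bit 3 of A is 0, so OR-ing with the mask flips it to 1.
  11010101
| 00001000
----------
  11011101

Answer: 11011101 (221)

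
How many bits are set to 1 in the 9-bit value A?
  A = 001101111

001101111
1-bits at positions (from bit 0 = LSB): 0, 1, 2, 3, 5, 6
Count = 6

Answer: 6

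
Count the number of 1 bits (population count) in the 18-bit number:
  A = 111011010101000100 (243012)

111011010101000100
1-bits at positions (from bit 0 = LSB): 2, 6, 8, 10, 12, 13, 15, 16, 17
Count = 9

Answer: 9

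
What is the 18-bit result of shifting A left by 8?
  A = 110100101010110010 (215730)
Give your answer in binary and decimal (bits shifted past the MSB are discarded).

Shift left by 8: drop the top 8 bit(s), append 8 zero(s) on the right.
  110100101010110010  ->  discard [11010010], keep [1010110010], append 00000000
= 101011001000000000

Answer: 101011001000000000 (176640)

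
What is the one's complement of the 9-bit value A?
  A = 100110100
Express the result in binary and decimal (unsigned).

Flip each bit (0->1, 1->0):
  100110100
  011001011

Answer: 011001011 (203)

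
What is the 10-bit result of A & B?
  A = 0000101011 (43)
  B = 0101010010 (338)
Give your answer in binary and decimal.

Apply & to each column (1 only where both bits are 1):
  0000101011
& 0101010010
------------
  0000000010

Answer: 0000000010 (2)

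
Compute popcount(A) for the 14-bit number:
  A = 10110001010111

10110001010111
1-bits at positions (from bit 0 = LSB): 0, 1, 2, 4, 6, 10, 11, 13
Count = 8

Answer: 8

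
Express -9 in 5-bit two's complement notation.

1. Binary of +9:  01001
2. Invert bits:     10110
3. Add 1:           10111

Answer: 10111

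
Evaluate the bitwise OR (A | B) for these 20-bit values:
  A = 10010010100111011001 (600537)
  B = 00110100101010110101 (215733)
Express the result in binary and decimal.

Apply | to each column (1 where either bit is 1):
  10010010100111011001
| 00110100101010110101
----------------------
  10110110101111111101

Answer: 10110110101111111101 (748541)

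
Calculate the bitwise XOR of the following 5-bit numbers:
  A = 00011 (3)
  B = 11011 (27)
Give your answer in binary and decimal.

Apply ^ to each column (1 where bits differ):
  00011
^ 11011
-------
  11000

Answer: 11000 (24)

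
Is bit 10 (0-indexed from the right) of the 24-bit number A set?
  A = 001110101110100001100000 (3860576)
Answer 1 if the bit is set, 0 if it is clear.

Bit 10 is the 11th from the right.
  001110101110100001100000
               ^
That bit is 0.

Answer: 0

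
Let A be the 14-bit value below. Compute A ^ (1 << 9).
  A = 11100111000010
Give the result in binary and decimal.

Mask = 1 << 9 = 00001000000000
Bit 9 of A is 0; XOR with the mask flips it to 1.
  11100111000010
^ 00001000000000
----------------
  11101111000010

Answer: 11101111000010 (15298)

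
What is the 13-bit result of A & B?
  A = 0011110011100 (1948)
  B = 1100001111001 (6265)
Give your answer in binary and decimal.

Apply & to each column (1 only where both bits are 1):
  0011110011100
& 1100001111001
---------------
  0000000011000

Answer: 0000000011000 (24)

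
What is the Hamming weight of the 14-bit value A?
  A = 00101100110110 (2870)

00101100110110
1-bits at positions (from bit 0 = LSB): 1, 2, 4, 5, 8, 9, 11
Count = 7

Answer: 7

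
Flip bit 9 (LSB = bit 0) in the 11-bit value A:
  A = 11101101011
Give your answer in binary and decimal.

Mask = 1 << 9 = 01000000000
Bit 9 of A is 1; XOR with the mask flips it to 0.
  11101101011
^ 01000000000
-------------
  10101101011

Answer: 10101101011 (1387)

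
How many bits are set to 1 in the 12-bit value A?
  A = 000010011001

000010011001
1-bits at positions (from bit 0 = LSB): 0, 3, 4, 7
Count = 4

Answer: 4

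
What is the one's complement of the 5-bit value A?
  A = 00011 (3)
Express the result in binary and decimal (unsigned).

Flip each bit (0->1, 1->0):
  00011
  11100

Answer: 11100 (28)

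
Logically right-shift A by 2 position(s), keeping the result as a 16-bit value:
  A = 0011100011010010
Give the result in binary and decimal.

Logical shift right by 2: drop the bottom 2 bit(s), prepend 2 zero(s) on the left.
  0011100011010010  ->  keep [00111000110100], discard [10], prepend 00
= 0000111000110100

Answer: 0000111000110100 (3636)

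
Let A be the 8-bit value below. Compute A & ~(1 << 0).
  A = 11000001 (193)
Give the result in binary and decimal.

Mask = ~(1 << 0) = 11111110
Bit 0 of A is 1, so AND-ing with the mask clears it to 0.
  11000001
& 11111110
----------
  11000000

Answer: 11000000 (192)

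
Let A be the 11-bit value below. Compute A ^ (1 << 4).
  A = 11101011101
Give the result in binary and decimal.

Mask = 1 << 4 = 00000010000
Bit 4 of A is 1; XOR with the mask flips it to 0.
  11101011101
^ 00000010000
-------------
  11101001101

Answer: 11101001101 (1869)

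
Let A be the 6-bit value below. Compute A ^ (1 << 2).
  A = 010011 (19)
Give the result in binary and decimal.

Mask = 1 << 2 = 000100
Bit 2 of A is 0; XOR with the mask flips it to 1.
  010011
^ 000100
--------
  010111

Answer: 010111 (23)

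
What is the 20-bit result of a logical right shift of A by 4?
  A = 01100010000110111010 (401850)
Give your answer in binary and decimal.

Logical shift right by 4: drop the bottom 4 bit(s), prepend 4 zero(s) on the left.
  01100010000110111010  ->  keep [0110001000011011], discard [1010], prepend 0000
= 00000110001000011011

Answer: 00000110001000011011 (25115)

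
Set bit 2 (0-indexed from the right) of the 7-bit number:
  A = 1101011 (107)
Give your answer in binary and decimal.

Mask = 1 << 2 = 0000100
Bit 2 of A is 0, so OR-ing with the mask flips it to 1.
  1101011
| 0000100
---------
  1101111

Answer: 1101111 (111)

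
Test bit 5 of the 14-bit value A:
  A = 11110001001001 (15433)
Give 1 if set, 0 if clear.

Bit 5 is the 6th from the right.
  11110001001001
          ^
That bit is 0.

Answer: 0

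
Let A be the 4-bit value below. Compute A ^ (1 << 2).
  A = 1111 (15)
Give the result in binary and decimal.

Mask = 1 << 2 = 0100
Bit 2 of A is 1; XOR with the mask flips it to 0.
  1111
^ 0100
------
  1011

Answer: 1011 (11)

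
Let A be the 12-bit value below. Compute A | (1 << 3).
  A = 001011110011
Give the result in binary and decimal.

Mask = 1 << 3 = 000000001000
Bit 3 of A is 0, so OR-ing with the mask flips it to 1.
  001011110011
| 000000001000
--------------
  001011111011

Answer: 001011111011 (763)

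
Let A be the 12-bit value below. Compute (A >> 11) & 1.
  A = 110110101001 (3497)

Bit 11 is the 12th from the right.
  110110101001
  ^
That bit is 1.

Answer: 1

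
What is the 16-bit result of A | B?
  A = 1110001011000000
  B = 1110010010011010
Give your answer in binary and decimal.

Apply | to each column (1 where either bit is 1):
  1110001011000000
| 1110010010011010
------------------
  1110011011011010

Answer: 1110011011011010 (59098)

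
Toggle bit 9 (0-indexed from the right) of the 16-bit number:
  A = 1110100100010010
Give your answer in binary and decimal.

Mask = 1 << 9 = 0000001000000000
Bit 9 of A is 0; XOR with the mask flips it to 1.
  1110100100010010
^ 0000001000000000
------------------
  1110101100010010

Answer: 1110101100010010 (60178)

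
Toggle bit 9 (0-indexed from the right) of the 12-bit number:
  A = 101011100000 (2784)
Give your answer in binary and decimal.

Mask = 1 << 9 = 001000000000
Bit 9 of A is 1; XOR with the mask flips it to 0.
  101011100000
^ 001000000000
--------------
  100011100000

Answer: 100011100000 (2272)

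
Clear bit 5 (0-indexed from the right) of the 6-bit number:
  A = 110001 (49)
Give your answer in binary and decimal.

Mask = ~(1 << 5) = 011111
Bit 5 of A is 1, so AND-ing with the mask clears it to 0.
  110001
& 011111
--------
  010001

Answer: 010001 (17)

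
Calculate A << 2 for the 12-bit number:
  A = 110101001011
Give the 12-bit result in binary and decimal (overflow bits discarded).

Shift left by 2: drop the top 2 bit(s), append 2 zero(s) on the right.
  110101001011  ->  discard [11], keep [0101001011], append 00
= 010100101100

Answer: 010100101100 (1324)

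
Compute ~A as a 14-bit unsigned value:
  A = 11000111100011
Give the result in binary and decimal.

Flip each bit (0->1, 1->0):
  11000111100011
  00111000011100

Answer: 00111000011100 (3612)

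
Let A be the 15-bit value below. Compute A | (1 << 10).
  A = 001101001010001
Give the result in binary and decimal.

Mask = 1 << 10 = 000010000000000
Bit 10 of A is 0, so OR-ing with the mask flips it to 1.
  001101001010001
| 000010000000000
-----------------
  001111001010001

Answer: 001111001010001 (7761)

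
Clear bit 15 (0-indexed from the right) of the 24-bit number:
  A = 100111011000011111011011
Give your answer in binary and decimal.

Mask = ~(1 << 15) = 111111110111111111111111
Bit 15 of A is 1, so AND-ing with the mask clears it to 0.
  100111011000011111011011
& 111111110111111111111111
--------------------------
  100111010000011111011011

Answer: 100111010000011111011011 (10291163)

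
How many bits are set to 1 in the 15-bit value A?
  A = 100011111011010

100011111011010
1-bits at positions (from bit 0 = LSB): 1, 3, 4, 6, 7, 8, 9, 10, 14
Count = 9

Answer: 9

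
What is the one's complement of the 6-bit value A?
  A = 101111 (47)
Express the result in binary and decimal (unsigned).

Flip each bit (0->1, 1->0):
  101111
  010000

Answer: 010000 (16)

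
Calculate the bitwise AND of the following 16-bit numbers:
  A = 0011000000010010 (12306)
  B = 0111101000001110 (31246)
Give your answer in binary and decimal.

Apply & to each column (1 only where both bits are 1):
  0011000000010010
& 0111101000001110
------------------
  0011000000000010

Answer: 0011000000000010 (12290)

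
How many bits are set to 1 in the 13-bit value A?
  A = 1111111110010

1111111110010
1-bits at positions (from bit 0 = LSB): 1, 4, 5, 6, 7, 8, 9, 10, 11, 12
Count = 10

Answer: 10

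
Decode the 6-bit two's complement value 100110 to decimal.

MSB is 1, so the value is negative. Find the magnitude:
1. Invert bits:  011001
2. Add 1:        011010  = 26
3. Apply sign:   -26

Answer: -26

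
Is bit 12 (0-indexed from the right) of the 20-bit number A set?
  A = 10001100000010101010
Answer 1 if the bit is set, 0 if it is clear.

Bit 12 is the 13th from the right.
  10001100000010101010
         ^
That bit is 0.

Answer: 0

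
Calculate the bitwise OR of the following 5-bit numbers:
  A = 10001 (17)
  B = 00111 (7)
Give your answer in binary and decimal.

Apply | to each column (1 where either bit is 1):
  10001
| 00111
-------
  10111

Answer: 10111 (23)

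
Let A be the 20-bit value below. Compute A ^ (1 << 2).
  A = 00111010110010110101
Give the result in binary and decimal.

Mask = 1 << 2 = 00000000000000000100
Bit 2 of A is 1; XOR with the mask flips it to 0.
  00111010110010110101
^ 00000000000000000100
----------------------
  00111010110010110001

Answer: 00111010110010110001 (240817)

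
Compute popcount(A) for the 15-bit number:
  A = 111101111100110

111101111100110
1-bits at positions (from bit 0 = LSB): 1, 2, 5, 6, 7, 8, 9, 11, 12, 13, 14
Count = 11

Answer: 11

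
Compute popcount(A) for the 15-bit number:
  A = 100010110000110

100010110000110
1-bits at positions (from bit 0 = LSB): 1, 2, 7, 8, 10, 14
Count = 6

Answer: 6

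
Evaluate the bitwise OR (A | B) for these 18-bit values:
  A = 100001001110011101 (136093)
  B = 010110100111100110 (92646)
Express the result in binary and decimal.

Apply | to each column (1 where either bit is 1):
  100001001110011101
| 010110100111100110
--------------------
  110111101111111111

Answer: 110111101111111111 (228351)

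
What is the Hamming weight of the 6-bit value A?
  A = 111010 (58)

111010
1-bits at positions (from bit 0 = LSB): 1, 3, 4, 5
Count = 4

Answer: 4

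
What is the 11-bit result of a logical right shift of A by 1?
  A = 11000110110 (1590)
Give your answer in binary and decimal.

Logical shift right by 1: drop the bottom 1 bit(s), prepend 1 zero(s) on the left.
  11000110110  ->  keep [1100011011], discard [0], prepend 0
= 01100011011

Answer: 01100011011 (795)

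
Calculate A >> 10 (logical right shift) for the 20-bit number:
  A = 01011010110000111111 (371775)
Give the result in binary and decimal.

Logical shift right by 10: drop the bottom 10 bit(s), prepend 10 zero(s) on the left.
  01011010110000111111  ->  keep [0101101011], discard [0000111111], prepend 0000000000
= 00000000000101101011

Answer: 00000000000101101011 (363)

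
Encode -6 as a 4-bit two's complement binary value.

1. Binary of +6:  0110
2. Invert bits:     1001
3. Add 1:           1010

Answer: 1010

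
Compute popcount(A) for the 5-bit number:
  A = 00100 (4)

00100
1-bits at positions (from bit 0 = LSB): 2
Count = 1

Answer: 1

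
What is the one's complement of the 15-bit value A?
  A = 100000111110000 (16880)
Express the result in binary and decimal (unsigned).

Flip each bit (0->1, 1->0):
  100000111110000
  011111000001111

Answer: 011111000001111 (15887)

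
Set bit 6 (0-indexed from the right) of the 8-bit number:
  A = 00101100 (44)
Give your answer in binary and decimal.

Mask = 1 << 6 = 01000000
Bit 6 of A is 0, so OR-ing with the mask flips it to 1.
  00101100
| 01000000
----------
  01101100

Answer: 01101100 (108)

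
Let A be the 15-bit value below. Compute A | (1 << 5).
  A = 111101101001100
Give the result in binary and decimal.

Mask = 1 << 5 = 000000000100000
Bit 5 of A is 0, so OR-ing with the mask flips it to 1.
  111101101001100
| 000000000100000
-----------------
  111101101101100

Answer: 111101101101100 (31596)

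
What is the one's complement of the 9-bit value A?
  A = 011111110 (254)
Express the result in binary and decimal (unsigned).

Flip each bit (0->1, 1->0):
  011111110
  100000001

Answer: 100000001 (257)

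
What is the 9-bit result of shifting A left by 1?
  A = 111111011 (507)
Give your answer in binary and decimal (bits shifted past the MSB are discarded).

Shift left by 1: drop the top 1 bit(s), append 1 zero(s) on the right.
  111111011  ->  discard [1], keep [11111011], append 0
= 111110110

Answer: 111110110 (502)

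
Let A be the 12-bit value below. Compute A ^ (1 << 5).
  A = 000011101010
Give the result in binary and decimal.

Mask = 1 << 5 = 000000100000
Bit 5 of A is 1; XOR with the mask flips it to 0.
  000011101010
^ 000000100000
--------------
  000011001010

Answer: 000011001010 (202)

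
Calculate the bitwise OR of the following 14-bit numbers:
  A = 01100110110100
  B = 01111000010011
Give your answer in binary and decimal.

Apply | to each column (1 where either bit is 1):
  01100110110100
| 01111000010011
----------------
  01111110110111

Answer: 01111110110111 (8119)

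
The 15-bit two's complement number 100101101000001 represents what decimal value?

MSB is 1, so the value is negative. Find the magnitude:
1. Invert bits:  011010010111110
2. Add 1:        011010010111111  = 13503
3. Apply sign:   -13503

Answer: -13503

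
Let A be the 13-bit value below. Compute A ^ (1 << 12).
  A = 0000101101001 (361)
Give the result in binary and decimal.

Mask = 1 << 12 = 1000000000000
Bit 12 of A is 0; XOR with the mask flips it to 1.
  0000101101001
^ 1000000000000
---------------
  1000101101001

Answer: 1000101101001 (4457)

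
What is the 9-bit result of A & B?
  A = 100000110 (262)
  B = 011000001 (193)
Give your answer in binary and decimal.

Apply & to each column (1 only where both bits are 1):
  100000110
& 011000001
-----------
  000000000

Answer: 000000000 (0)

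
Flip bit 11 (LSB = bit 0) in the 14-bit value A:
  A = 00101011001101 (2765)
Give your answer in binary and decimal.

Mask = 1 << 11 = 00100000000000
Bit 11 of A is 1; XOR with the mask flips it to 0.
  00101011001101
^ 00100000000000
----------------
  00001011001101

Answer: 00001011001101 (717)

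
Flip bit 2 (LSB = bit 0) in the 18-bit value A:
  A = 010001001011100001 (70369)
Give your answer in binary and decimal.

Mask = 1 << 2 = 000000000000000100
Bit 2 of A is 0; XOR with the mask flips it to 1.
  010001001011100001
^ 000000000000000100
--------------------
  010001001011100101

Answer: 010001001011100101 (70373)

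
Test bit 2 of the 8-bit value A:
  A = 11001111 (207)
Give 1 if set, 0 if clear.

Bit 2 is the 3rd from the right.
  11001111
       ^
That bit is 1.

Answer: 1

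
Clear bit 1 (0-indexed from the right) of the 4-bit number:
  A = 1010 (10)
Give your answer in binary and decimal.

Mask = ~(1 << 1) = 1101
Bit 1 of A is 1, so AND-ing with the mask clears it to 0.
  1010
& 1101
------
  1000

Answer: 1000 (8)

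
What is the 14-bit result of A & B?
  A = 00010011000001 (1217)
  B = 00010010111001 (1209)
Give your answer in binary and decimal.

Apply & to each column (1 only where both bits are 1):
  00010011000001
& 00010010111001
----------------
  00010010000001

Answer: 00010010000001 (1153)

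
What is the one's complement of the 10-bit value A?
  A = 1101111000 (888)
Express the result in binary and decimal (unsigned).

Flip each bit (0->1, 1->0):
  1101111000
  0010000111

Answer: 0010000111 (135)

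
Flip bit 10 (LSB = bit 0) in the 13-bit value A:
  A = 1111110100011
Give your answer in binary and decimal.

Mask = 1 << 10 = 0010000000000
Bit 10 of A is 1; XOR with the mask flips it to 0.
  1111110100011
^ 0010000000000
---------------
  1101110100011

Answer: 1101110100011 (7075)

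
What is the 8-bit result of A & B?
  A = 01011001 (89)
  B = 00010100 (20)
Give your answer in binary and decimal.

Apply & to each column (1 only where both bits are 1):
  01011001
& 00010100
----------
  00010000

Answer: 00010000 (16)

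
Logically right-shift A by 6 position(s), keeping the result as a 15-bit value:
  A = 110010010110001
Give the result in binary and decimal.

Logical shift right by 6: drop the bottom 6 bit(s), prepend 6 zero(s) on the left.
  110010010110001  ->  keep [110010010], discard [110001], prepend 000000
= 000000110010010

Answer: 000000110010010 (402)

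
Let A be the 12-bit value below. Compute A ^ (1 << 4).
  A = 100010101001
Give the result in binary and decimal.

Mask = 1 << 4 = 000000010000
Bit 4 of A is 0; XOR with the mask flips it to 1.
  100010101001
^ 000000010000
--------------
  100010111001

Answer: 100010111001 (2233)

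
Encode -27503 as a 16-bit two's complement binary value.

1. Binary of +27503:  0110101101101111
2. Invert bits:     1001010010010000
3. Add 1:           1001010010010001

Answer: 1001010010010001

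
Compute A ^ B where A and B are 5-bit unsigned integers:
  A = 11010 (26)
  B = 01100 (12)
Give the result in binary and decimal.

Apply ^ to each column (1 where bits differ):
  11010
^ 01100
-------
  10110

Answer: 10110 (22)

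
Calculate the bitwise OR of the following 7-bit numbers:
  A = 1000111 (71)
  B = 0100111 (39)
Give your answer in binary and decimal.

Apply | to each column (1 where either bit is 1):
  1000111
| 0100111
---------
  1100111

Answer: 1100111 (103)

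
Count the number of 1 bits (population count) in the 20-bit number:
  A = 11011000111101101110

11011000111101101110
1-bits at positions (from bit 0 = LSB): 1, 2, 3, 5, 6, 8, 9, 10, 11, 15, 16, 18, 19
Count = 13

Answer: 13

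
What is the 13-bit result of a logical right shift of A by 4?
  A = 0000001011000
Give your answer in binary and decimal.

Logical shift right by 4: drop the bottom 4 bit(s), prepend 4 zero(s) on the left.
  0000001011000  ->  keep [000000101], discard [1000], prepend 0000
= 0000000000101

Answer: 0000000000101 (5)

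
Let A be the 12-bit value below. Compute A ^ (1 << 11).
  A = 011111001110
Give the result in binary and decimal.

Mask = 1 << 11 = 100000000000
Bit 11 of A is 0; XOR with the mask flips it to 1.
  011111001110
^ 100000000000
--------------
  111111001110

Answer: 111111001110 (4046)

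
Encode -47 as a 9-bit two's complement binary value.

1. Binary of +47:  000101111
2. Invert bits:     111010000
3. Add 1:           111010001

Answer: 111010001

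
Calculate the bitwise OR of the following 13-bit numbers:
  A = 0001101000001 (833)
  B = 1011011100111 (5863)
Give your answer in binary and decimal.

Apply | to each column (1 where either bit is 1):
  0001101000001
| 1011011100111
---------------
  1011111100111

Answer: 1011111100111 (6119)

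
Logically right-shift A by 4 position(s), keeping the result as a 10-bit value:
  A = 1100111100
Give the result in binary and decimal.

Logical shift right by 4: drop the bottom 4 bit(s), prepend 4 zero(s) on the left.
  1100111100  ->  keep [110011], discard [1100], prepend 0000
= 0000110011

Answer: 0000110011 (51)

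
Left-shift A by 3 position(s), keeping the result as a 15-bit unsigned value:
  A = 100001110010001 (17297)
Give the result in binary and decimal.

Shift left by 3: drop the top 3 bit(s), append 3 zero(s) on the right.
  100001110010001  ->  discard [100], keep [001110010001], append 000
= 001110010001000

Answer: 001110010001000 (7304)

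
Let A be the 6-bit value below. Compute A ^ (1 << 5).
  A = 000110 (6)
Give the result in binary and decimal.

Mask = 1 << 5 = 100000
Bit 5 of A is 0; XOR with the mask flips it to 1.
  000110
^ 100000
--------
  100110

Answer: 100110 (38)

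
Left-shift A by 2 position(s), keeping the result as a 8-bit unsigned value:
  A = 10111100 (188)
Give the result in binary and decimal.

Shift left by 2: drop the top 2 bit(s), append 2 zero(s) on the right.
  10111100  ->  discard [10], keep [111100], append 00
= 11110000

Answer: 11110000 (240)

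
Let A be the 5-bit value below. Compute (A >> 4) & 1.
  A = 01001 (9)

Bit 4 is the 5th from the right.
  01001
  ^
That bit is 0.

Answer: 0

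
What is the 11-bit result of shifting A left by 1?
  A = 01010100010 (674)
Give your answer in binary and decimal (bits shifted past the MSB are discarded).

Shift left by 1: drop the top 1 bit(s), append 1 zero(s) on the right.
  01010100010  ->  discard [0], keep [1010100010], append 0
= 10101000100

Answer: 10101000100 (1348)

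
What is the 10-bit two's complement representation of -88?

1. Binary of +88:  0001011000
2. Invert bits:     1110100111
3. Add 1:           1110101000

Answer: 1110101000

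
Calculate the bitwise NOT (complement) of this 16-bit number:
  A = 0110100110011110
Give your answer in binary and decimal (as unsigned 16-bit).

Flip each bit (0->1, 1->0):
  0110100110011110
  1001011001100001

Answer: 1001011001100001 (38497)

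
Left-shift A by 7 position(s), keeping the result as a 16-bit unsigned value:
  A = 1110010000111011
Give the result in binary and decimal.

Shift left by 7: drop the top 7 bit(s), append 7 zero(s) on the right.
  1110010000111011  ->  discard [1110010], keep [000111011], append 0000000
= 0001110110000000

Answer: 0001110110000000 (7552)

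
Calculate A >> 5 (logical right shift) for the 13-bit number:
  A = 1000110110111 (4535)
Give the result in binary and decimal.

Logical shift right by 5: drop the bottom 5 bit(s), prepend 5 zero(s) on the left.
  1000110110111  ->  keep [10001101], discard [10111], prepend 00000
= 0000010001101

Answer: 0000010001101 (141)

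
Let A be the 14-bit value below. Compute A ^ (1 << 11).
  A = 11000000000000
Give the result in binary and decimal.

Mask = 1 << 11 = 00100000000000
Bit 11 of A is 0; XOR with the mask flips it to 1.
  11000000000000
^ 00100000000000
----------------
  11100000000000

Answer: 11100000000000 (14336)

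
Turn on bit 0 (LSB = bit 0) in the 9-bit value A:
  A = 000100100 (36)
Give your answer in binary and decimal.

Mask = 1 << 0 = 000000001
Bit 0 of A is 0, so OR-ing with the mask flips it to 1.
  000100100
| 000000001
-----------
  000100101

Answer: 000100101 (37)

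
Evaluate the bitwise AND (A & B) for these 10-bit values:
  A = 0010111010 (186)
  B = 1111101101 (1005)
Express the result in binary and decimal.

Apply & to each column (1 only where both bits are 1):
  0010111010
& 1111101101
------------
  0010101000

Answer: 0010101000 (168)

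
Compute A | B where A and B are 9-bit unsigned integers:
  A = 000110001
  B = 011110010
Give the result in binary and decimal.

Apply | to each column (1 where either bit is 1):
  000110001
| 011110010
-----------
  011110011

Answer: 011110011 (243)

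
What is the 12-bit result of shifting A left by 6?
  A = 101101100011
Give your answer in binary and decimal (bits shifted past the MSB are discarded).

Shift left by 6: drop the top 6 bit(s), append 6 zero(s) on the right.
  101101100011  ->  discard [101101], keep [100011], append 000000
= 100011000000

Answer: 100011000000 (2240)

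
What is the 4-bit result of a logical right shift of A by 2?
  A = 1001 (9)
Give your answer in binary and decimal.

Logical shift right by 2: drop the bottom 2 bit(s), prepend 2 zero(s) on the left.
  1001  ->  keep [10], discard [01], prepend 00
= 0010

Answer: 0010 (2)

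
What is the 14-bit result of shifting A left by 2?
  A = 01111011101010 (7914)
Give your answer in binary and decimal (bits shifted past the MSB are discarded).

Shift left by 2: drop the top 2 bit(s), append 2 zero(s) on the right.
  01111011101010  ->  discard [01], keep [111011101010], append 00
= 11101110101000

Answer: 11101110101000 (15272)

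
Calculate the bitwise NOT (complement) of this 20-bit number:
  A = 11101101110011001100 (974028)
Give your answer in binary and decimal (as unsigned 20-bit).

Flip each bit (0->1, 1->0):
  11101101110011001100
  00010010001100110011

Answer: 00010010001100110011 (74547)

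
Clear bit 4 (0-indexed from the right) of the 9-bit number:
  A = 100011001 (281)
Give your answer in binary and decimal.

Mask = ~(1 << 4) = 111101111
Bit 4 of A is 1, so AND-ing with the mask clears it to 0.
  100011001
& 111101111
-----------
  100001001

Answer: 100001001 (265)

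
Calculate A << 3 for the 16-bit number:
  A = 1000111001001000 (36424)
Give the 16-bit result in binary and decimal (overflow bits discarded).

Shift left by 3: drop the top 3 bit(s), append 3 zero(s) on the right.
  1000111001001000  ->  discard [100], keep [0111001001000], append 000
= 0111001001000000

Answer: 0111001001000000 (29248)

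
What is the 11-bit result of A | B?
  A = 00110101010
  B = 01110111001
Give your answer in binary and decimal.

Apply | to each column (1 where either bit is 1):
  00110101010
| 01110111001
-------------
  01110111011

Answer: 01110111011 (955)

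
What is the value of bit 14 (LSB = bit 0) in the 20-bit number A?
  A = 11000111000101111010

Bit 14 is the 15th from the right.
  11000111000101111010
       ^
That bit is 1.

Answer: 1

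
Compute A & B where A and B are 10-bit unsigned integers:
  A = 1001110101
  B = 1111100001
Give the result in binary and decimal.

Apply & to each column (1 only where both bits are 1):
  1001110101
& 1111100001
------------
  1001100001

Answer: 1001100001 (609)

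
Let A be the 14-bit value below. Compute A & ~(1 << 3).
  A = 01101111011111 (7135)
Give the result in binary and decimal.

Mask = ~(1 << 3) = 11111111110111
Bit 3 of A is 1, so AND-ing with the mask clears it to 0.
  01101111011111
& 11111111110111
----------------
  01101111010111

Answer: 01101111010111 (7127)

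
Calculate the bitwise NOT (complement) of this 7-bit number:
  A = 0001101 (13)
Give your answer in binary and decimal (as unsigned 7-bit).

Flip each bit (0->1, 1->0):
  0001101
  1110010

Answer: 1110010 (114)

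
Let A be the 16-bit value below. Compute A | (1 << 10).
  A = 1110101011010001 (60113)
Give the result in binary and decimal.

Mask = 1 << 10 = 0000010000000000
Bit 10 of A is 0, so OR-ing with the mask flips it to 1.
  1110101011010001
| 0000010000000000
------------------
  1110111011010001

Answer: 1110111011010001 (61137)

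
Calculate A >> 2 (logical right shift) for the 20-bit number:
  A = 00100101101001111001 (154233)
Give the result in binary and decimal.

Logical shift right by 2: drop the bottom 2 bit(s), prepend 2 zero(s) on the left.
  00100101101001111001  ->  keep [001001011010011110], discard [01], prepend 00
= 00001001011010011110

Answer: 00001001011010011110 (38558)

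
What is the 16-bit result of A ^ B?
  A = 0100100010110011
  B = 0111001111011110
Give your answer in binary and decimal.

Apply ^ to each column (1 where bits differ):
  0100100010110011
^ 0111001111011110
------------------
  0011101101101101

Answer: 0011101101101101 (15213)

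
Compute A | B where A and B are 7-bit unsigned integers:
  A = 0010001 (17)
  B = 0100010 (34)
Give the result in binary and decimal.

Apply | to each column (1 where either bit is 1):
  0010001
| 0100010
---------
  0110011

Answer: 0110011 (51)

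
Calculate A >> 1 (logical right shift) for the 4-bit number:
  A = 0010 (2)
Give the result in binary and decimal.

Logical shift right by 1: drop the bottom 1 bit(s), prepend 1 zero(s) on the left.
  0010  ->  keep [001], discard [0], prepend 0
= 0001

Answer: 0001 (1)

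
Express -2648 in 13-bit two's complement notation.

1. Binary of +2648:  0101001011000
2. Invert bits:     1010110100111
3. Add 1:           1010110101000

Answer: 1010110101000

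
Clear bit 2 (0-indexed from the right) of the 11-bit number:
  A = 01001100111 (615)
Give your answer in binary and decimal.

Mask = ~(1 << 2) = 11111111011
Bit 2 of A is 1, so AND-ing with the mask clears it to 0.
  01001100111
& 11111111011
-------------
  01001100011

Answer: 01001100011 (611)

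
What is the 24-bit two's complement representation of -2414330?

1. Binary of +2414330:  001001001101011011111010
2. Invert bits:     110110110010100100000101
3. Add 1:           110110110010100100000110

Answer: 110110110010100100000110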